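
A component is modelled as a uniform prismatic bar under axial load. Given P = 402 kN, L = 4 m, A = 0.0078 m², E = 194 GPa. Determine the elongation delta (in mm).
Model: a uniform prismatic bar under axial load, so delta = (P·L) / (A·E).
Convert to SI units:
  P = 402 kN = 402000 N
  E = 194 GPa = 1.94 × 10¹¹ Pa
Substitute:
  delta = (402000 × 4) / (0.0078 × (1.94 × 10¹¹))
  delta = 0.001063 m
Convert: delta = 0.001063 m = 1.063 mm
Final answer: delta = 1.063 mm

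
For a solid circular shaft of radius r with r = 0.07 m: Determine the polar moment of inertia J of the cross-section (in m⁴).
Model: a solid circular shaft of radius r, so J = (π·r^4) / 2.
Substitute:
  J = (π × 0.07^4) / 2
  J = 3.771 × 10⁻⁵ m⁴
Final answer: J = 3.771 × 10⁻⁵ m⁴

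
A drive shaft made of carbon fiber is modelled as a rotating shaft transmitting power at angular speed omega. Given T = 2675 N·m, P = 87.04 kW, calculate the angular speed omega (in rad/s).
Model: a rotating shaft transmitting power at angular speed omega, so P = T·omega.
Solve for omega: omega = P / T.
Convert to SI units:
  P = 87.04 kW = 87040 W
Substitute:
  omega = 87040 / 2675
  omega = 32.54 rad/s
Final answer: omega = 32.54 rad/s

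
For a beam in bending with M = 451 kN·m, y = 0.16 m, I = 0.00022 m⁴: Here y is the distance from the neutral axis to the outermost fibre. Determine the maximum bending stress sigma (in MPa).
Model: a beam in bending, so sigma = (M·y) / I.
Convert to SI units:
  M = 451 kN·m = 451000 N·m
Substitute:
  sigma = (451000 × 0.16) / 0.00022
  sigma = 3.28 × 10⁸ Pa
Convert: sigma = 3.28 × 10⁸ Pa = 328 MPa
Final answer: sigma = 328 MPa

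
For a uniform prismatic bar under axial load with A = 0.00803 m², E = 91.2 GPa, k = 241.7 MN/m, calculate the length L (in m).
Model: a uniform prismatic bar under axial load, so k = (A·E) / L.
Solve for L: L = (A·E) / k.
Convert to SI units:
  E = 91.2 GPa = 9.12 × 10¹⁰ Pa
  k = 241.7 MN/m = 2.417 × 10⁸ N/m
Substitute:
  L = (0.00803 × (9.12 × 10¹⁰)) / (2.417 × 10⁸)
  L = 3.03 m
Final answer: L = 3.03 m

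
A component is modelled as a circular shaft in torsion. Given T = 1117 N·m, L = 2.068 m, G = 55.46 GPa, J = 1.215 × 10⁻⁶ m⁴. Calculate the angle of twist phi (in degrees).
Model: a circular shaft in torsion, so phi = (T·L) / (G·J).
Convert to SI units:
  G = 55.46 GPa = 5.546 × 10¹⁰ Pa
Substitute:
  phi = (1117 × 2.068) / ((5.546 × 10¹⁰) × (1.215 × 10⁻⁶))
  phi = 0.03428 rad
Convert to degrees: phi = 0.03428 × 180/π = 1.964°
Final answer: phi = 1.964°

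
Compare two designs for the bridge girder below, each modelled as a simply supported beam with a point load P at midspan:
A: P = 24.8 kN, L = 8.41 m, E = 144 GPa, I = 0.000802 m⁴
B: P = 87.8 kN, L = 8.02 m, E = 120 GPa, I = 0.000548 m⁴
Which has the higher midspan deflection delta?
Model: a simply supported beam with a point load P at midspan, so delta = (P·L^3) / (48·E·I) (SI units).
  A: delta = (24800 × 8.41^3) / (48 × (1.44 × 10¹¹) × 0.000802) = 0.002661 m = 2.661 mm
  B: delta = (87800 × 8.02^3) / (48 × (1.2 × 10¹¹) × 0.000548) = 0.01435 m = 14.35 mm
14.35 mm > 2.661 mm, so B is larger.
Final answer: B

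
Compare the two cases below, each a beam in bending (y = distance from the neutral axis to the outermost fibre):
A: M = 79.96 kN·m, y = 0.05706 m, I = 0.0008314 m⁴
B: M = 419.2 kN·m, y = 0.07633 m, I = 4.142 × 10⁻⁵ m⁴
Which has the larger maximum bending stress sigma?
Model: a beam in bending (y = distance from the neutral axis to the outermost fibre), so sigma = (M·y) / I (SI units).
  A: sigma = (79960 × 0.05706) / 0.0008314 = 5.488 × 10⁶ Pa = 5.488 MPa
  B: sigma = (419200 × 0.07633) / (4.142 × 10⁻⁵) = 7.725 × 10⁸ Pa = 772.5 MPa
772.5 MPa > 5.488 MPa, so B is larger.
Final answer: B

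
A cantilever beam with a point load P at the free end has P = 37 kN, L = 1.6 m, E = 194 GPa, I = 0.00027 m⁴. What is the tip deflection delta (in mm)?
Model: a cantilever beam with a point load P at the free end, so delta = (P·L^3) / (3·E·I).
Convert to SI units:
  P = 37 kN = 37000 N
  E = 194 GPa = 1.94 × 10¹¹ Pa
Substitute:
  delta = (37000 × 1.6^3) / (3 × (1.94 × 10¹¹) × 0.00027)
  delta = 0.0009644 m
Convert: delta = 0.0009644 m = 0.9644 mm
Final answer: delta = 0.9644 mm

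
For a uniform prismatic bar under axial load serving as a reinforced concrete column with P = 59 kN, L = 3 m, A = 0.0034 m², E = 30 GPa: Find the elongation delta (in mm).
Model: a uniform prismatic bar under axial load, so delta = (P·L) / (A·E).
Convert to SI units:
  P = 59 kN = 59000 N
  E = 30 GPa = 3 × 10¹⁰ Pa
Substitute:
  delta = (59000 × 3) / (0.0034 × (3 × 10¹⁰))
  delta = 0.001735 m
Convert: delta = 0.001735 m = 1.735 mm
Final answer: delta = 1.735 mm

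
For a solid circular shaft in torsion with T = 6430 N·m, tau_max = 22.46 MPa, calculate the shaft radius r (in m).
Model: a solid circular shaft in torsion, so tau_max = (2·T) / (π·r^3).
Solve for r: r = ((2·T) / (π·tau_max))^(1/3).
Convert to SI units:
  tau_max = 22.46 MPa = 2.246 × 10⁷ Pa
Substitute:
  r = ((2 × 6430) / (π × (2.246 × 10⁷)))^(1/3)
  r = 0.0567 m
Final answer: r = 0.0567 m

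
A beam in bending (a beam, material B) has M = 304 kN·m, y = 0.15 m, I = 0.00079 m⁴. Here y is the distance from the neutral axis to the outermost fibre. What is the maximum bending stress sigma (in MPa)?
Model: a beam in bending, so sigma = (M·y) / I.
Convert to SI units:
  M = 304 kN·m = 304000 N·m
Substitute:
  sigma = (304000 × 0.15) / 0.00079
  sigma = 5.772 × 10⁷ Pa
Convert: sigma = 5.772 × 10⁷ Pa = 57.72 MPa
Final answer: sigma = 57.72 MPa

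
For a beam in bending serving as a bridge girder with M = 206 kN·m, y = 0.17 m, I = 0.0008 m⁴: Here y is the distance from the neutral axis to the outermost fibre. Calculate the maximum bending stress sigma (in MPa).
Model: a beam in bending, so sigma = (M·y) / I.
Convert to SI units:
  M = 206 kN·m = 206000 N·m
Substitute:
  sigma = (206000 × 0.17) / 0.0008
  sigma = 4.378 × 10⁷ Pa
Convert: sigma = 4.378 × 10⁷ Pa = 43.78 MPa
Final answer: sigma = 43.78 MPa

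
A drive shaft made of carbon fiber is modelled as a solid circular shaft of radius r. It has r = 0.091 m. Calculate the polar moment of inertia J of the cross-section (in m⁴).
Model: a solid circular shaft of radius r, so J = (π·r^4) / 2.
Substitute:
  J = (π × 0.091^4) / 2
  J = 0.0001077 m⁴
Final answer: J = 0.0001077 m⁴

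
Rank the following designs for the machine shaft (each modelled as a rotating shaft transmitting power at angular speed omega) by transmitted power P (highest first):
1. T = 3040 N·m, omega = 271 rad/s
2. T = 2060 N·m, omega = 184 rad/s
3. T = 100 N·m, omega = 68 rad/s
Model: a rotating shaft transmitting power at angular speed omega, so P = T·omega (SI units).
  Case 1: P = 3040 × 271 = 823800 W = 823.8 kW
  Case 2: P = 2060 × 184 = 379000 W = 379 kW
  Case 3: P = 100 × 68 = 6800 W = 6.8 kW
Ordering: 823.8 kW (case 1) > 379 kW (case 2) > 6.8 kW (case 3)
Final answer: 1, 2, 3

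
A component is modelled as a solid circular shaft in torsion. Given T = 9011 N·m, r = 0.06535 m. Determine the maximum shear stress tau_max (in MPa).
Model: a solid circular shaft in torsion, so tau_max = (2·T) / (π·r^3).
Substitute:
  tau_max = (2 × 9011) / (π × 0.06535^3)
  tau_max = 2.055 × 10⁷ Pa
Convert: tau_max = 2.055 × 10⁷ Pa = 20.55 MPa
Final answer: tau_max = 20.55 MPa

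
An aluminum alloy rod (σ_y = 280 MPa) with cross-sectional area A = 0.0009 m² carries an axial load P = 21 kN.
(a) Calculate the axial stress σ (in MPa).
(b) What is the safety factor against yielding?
(a) Axial stress σ = P/A. Convert P = 21 kN = 21000 N.
  σ = 21000 / 0.0009 = 2.333 × 10⁷ Pa = 23.33 MPa
(b) Safety factor SF = σ_y/σ = 280 / 23.33 = 12
Final answer: (a) σ = 23.33 MPa, (b) SF = 12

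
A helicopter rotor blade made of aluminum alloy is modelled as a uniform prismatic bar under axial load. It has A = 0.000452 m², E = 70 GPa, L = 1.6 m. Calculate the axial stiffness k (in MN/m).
Model: a uniform prismatic bar under axial load, so k = (A·E) / L.
Convert to SI units:
  E = 70 GPa = 7 × 10¹⁰ Pa
Substitute:
  k = (0.000452 × (7 × 10¹⁰)) / 1.6
  k = 1.978 × 10⁷ N/m
Convert: k = 1.978 × 10⁷ N/m = 19.78 MN/m
Final answer: k = 19.78 MN/m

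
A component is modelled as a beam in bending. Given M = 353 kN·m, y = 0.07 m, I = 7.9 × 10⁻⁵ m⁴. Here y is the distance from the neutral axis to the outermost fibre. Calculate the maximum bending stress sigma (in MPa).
Model: a beam in bending, so sigma = (M·y) / I.
Convert to SI units:
  M = 353 kN·m = 353000 N·m
Substitute:
  sigma = (353000 × 0.07) / (7.9 × 10⁻⁵)
  sigma = 3.128 × 10⁸ Pa
Convert: sigma = 3.128 × 10⁸ Pa = 312.8 MPa
Final answer: sigma = 312.8 MPa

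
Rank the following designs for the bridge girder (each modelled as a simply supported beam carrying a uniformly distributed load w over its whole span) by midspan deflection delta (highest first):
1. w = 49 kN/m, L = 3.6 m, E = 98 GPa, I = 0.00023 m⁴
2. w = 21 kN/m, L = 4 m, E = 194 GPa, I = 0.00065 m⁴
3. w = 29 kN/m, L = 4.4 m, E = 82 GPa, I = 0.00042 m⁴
Model: a simply supported beam carrying a uniformly distributed load w over its whole span, so delta = (5·w·L^4) / (384·E·I) (SI units).
  Case 1: delta = (5 × 49000 × 3.6^4) / (384 × (9.8 × 10¹⁰) × 0.00023) = 0.004754 m = 4.754 mm
  Case 2: delta = (5 × 21000 × 4^4) / (384 × (1.94 × 10¹¹) × 0.00065) = 0.0005551 m = 0.5551 mm
  Case 3: delta = (5 × 29000 × 4.4^4) / (384 × (8.2 × 10¹⁰) × 0.00042) = 0.004109 m = 4.109 mm
Ordering: 4.754 mm (case 1) > 4.109 mm (case 3) > 0.5551 mm (case 2)
Final answer: 1, 3, 2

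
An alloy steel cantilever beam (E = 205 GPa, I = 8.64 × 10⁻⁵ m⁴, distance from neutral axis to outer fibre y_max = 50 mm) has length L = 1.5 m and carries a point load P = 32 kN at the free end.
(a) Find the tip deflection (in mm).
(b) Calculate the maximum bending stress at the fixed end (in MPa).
(a) Tip deflection of a cantilever with an end point load: δ = P·L^3 / (3·E·I). Convert P = 32 kN = 32000 N, E = 205 GPa = 2.05 × 10¹¹ Pa.
  δ = (32000 × 1.5^3) / (3 × (2.05 × 10¹¹) × (8.64 × 10⁻⁵)) = 0.002033 m = 2.033 mm
(b) Maximum bending moment at the fixed end: M = P·L = 32000 × 1.5 = 48000 N·m. Convert y_max = 50 mm = 0.05 m.
  σ = M·y_max / I = (48000 × 0.05) / (8.64 × 10⁻⁵) = 2.778 × 10⁷ Pa = 27.78 MPa
Final answer: (a) δ = 2.033 mm, (b) σ = 27.78 MPa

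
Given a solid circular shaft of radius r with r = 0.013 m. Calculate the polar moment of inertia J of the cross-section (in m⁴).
Model: a solid circular shaft of radius r, so J = (π·r^4) / 2.
Substitute:
  J = (π × 0.013^4) / 2
  J = 4.486 × 10⁻⁸ m⁴
Final answer: J = 4.486 × 10⁻⁸ m⁴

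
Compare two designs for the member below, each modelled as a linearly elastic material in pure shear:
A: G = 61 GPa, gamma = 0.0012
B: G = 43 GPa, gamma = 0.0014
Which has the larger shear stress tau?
Model: a linearly elastic material in pure shear, so tau = G·gamma (SI units).
  A: tau = (6.1 × 10¹⁰) × 0.0012 = 7.32 × 10⁷ Pa = 73.2 MPa
  B: tau = (4.3 × 10¹⁰) × 0.0014 = 6.02 × 10⁷ Pa = 60.2 MPa
73.2 MPa > 60.2 MPa, so A is larger.
Final answer: A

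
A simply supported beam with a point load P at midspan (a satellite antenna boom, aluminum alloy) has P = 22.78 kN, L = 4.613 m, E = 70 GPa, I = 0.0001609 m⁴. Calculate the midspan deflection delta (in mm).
Model: a simply supported beam with a point load P at midspan, so delta = (P·L^3) / (48·E·I).
Convert to SI units:
  P = 22.78 kN = 22780 N
  E = 70 GPa = 7 × 10¹⁰ Pa
Substitute:
  delta = (22780 × 4.613^3) / (48 × (7 × 10¹⁰) × 0.0001609)
  delta = 0.004136 m
Convert: delta = 0.004136 m = 4.136 mm
Final answer: delta = 4.136 mm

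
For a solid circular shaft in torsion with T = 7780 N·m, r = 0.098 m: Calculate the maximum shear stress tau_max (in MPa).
Model: a solid circular shaft in torsion, so tau_max = (2·T) / (π·r^3).
Substitute:
  tau_max = (2 × 7780) / (π × 0.098^3)
  tau_max = 5.262 × 10⁶ Pa
Convert: tau_max = 5.262 × 10⁶ Pa = 5.262 MPa
Final answer: tau_max = 5.262 MPa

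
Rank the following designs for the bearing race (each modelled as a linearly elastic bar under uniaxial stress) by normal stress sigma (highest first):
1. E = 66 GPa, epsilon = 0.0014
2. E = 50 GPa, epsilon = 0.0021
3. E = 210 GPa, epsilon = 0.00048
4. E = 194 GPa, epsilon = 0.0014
Model: a linearly elastic bar under uniaxial stress, so sigma = E·epsilon (SI units).
  Case 1: sigma = (6.6 × 10¹⁰) × 0.0014 = 9.24 × 10⁷ Pa = 92.4 MPa
  Case 2: sigma = (5 × 10¹⁰) × 0.0021 = 1.05 × 10⁸ Pa = 105 MPa
  Case 3: sigma = (2.1 × 10¹¹) × 0.00048 = 1.008 × 10⁸ Pa = 100.8 MPa
  Case 4: sigma = (1.94 × 10¹¹) × 0.0014 = 2.716 × 10⁸ Pa = 271.6 MPa
Ordering: 271.6 MPa (case 4) > 105 MPa (case 2) > 100.8 MPa (case 3) > 92.4 MPa (case 1)
Final answer: 4, 2, 3, 1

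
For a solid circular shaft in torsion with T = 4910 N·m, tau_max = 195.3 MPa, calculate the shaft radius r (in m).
Model: a solid circular shaft in torsion, so tau_max = (2·T) / (π·r^3).
Solve for r: r = ((2·T) / (π·tau_max))^(1/3).
Convert to SI units:
  tau_max = 195.3 MPa = 1.953 × 10⁸ Pa
Substitute:
  r = ((2 × 4910) / (π × (1.953 × 10⁸)))^(1/3)
  r = 0.0252 m
Final answer: r = 0.0252 m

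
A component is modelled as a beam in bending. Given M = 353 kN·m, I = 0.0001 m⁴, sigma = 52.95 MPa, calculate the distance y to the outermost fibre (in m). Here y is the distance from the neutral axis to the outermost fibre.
Model: a beam in bending, so sigma = (M·y) / I.
Solve for y: y = (sigma·I) / M.
Convert to SI units:
  M = 353 kN·m = 353000 N·m
  sigma = 52.95 MPa = 5.295 × 10⁷ Pa
Substitute:
  y = ((5.295 × 10⁷) × 0.0001) / 353000
  y = 0.015 m
Final answer: y = 0.015 m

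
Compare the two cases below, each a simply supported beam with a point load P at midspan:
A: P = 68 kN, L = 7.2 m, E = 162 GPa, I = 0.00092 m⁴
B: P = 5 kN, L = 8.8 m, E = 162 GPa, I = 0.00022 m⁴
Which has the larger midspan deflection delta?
Model: a simply supported beam with a point load P at midspan, so delta = (P·L^3) / (48·E·I) (SI units).
  A: delta = (68000 × 7.2^3) / (48 × (1.62 × 10¹¹) × 0.00092) = 0.003548 m = 3.548 mm
  B: delta = (5000 × 8.8^3) / (48 × (1.62 × 10¹¹) × 0.00022) = 0.001992 m = 1.992 mm
3.548 mm > 1.992 mm, so A is larger.
Final answer: A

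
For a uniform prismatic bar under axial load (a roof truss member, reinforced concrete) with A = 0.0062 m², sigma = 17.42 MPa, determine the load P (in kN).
Model: a uniform prismatic bar under axial load, so sigma = P / A.
Solve for P: P = sigma·A.
Convert to SI units:
  sigma = 17.42 MPa = 1.742 × 10⁷ Pa
Substitute:
  P = (1.742 × 10⁷) × 0.0062
  P = 108000 N
Convert: P = 108000 N = 108 kN
Final answer: P = 108 kN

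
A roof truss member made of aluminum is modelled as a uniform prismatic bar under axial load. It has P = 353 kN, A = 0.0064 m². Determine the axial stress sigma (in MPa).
Model: a uniform prismatic bar under axial load, so sigma = P / A.
Convert to SI units:
  P = 353 kN = 353000 N
Substitute:
  sigma = 353000 / 0.0064
  sigma = 5.516 × 10⁷ Pa
Convert: sigma = 5.516 × 10⁷ Pa = 55.16 MPa
Final answer: sigma = 55.16 MPa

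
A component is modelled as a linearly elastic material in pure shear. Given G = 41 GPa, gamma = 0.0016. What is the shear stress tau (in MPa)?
Model: a linearly elastic material in pure shear, so tau = G·gamma.
Convert to SI units:
  G = 41 GPa = 4.1 × 10¹⁰ Pa
Substitute:
  tau = (4.1 × 10¹⁰) × 0.0016
  tau = 6.56 × 10⁷ Pa
Convert: tau = 6.56 × 10⁷ Pa = 65.6 MPa
Final answer: tau = 65.6 MPa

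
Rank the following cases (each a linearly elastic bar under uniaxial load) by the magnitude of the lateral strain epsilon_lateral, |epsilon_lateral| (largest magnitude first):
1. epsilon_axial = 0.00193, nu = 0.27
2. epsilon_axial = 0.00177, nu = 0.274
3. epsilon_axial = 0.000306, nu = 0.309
Model: a linearly elastic bar under uniaxial load, so epsilon_lateral = -nu·epsilon_axial (SI units).
  Case 1: epsilon_lateral = -(0.27 × 0.00193) = -0.0005211
  Case 2: epsilon_lateral = -(0.274 × 0.00177) = -0.000485
  Case 3: epsilon_lateral = -(0.309 × 0.000306) = -9.455 × 10⁻⁵
Ordering by |epsilon_lateral|: 0.0005211 (case 1) > 0.000485 (case 2) > 9.455 × 10⁻⁵ (case 3)
Final answer: 1, 2, 3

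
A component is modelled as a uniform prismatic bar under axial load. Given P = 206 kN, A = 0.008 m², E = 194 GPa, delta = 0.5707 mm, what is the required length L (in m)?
Model: a uniform prismatic bar under axial load, so delta = (P·L) / (A·E).
Solve for L: L = (delta·A·E) / P.
Convert to SI units:
  P = 206 kN = 206000 N
  E = 194 GPa = 1.94 × 10¹¹ Pa
  delta = 0.5707 mm = 0.0005707 m
Substitute:
  L = (0.0005707 × 0.008 × (1.94 × 10¹¹)) / 206000
  L = 4.3 m
Final answer: L = 4.3 m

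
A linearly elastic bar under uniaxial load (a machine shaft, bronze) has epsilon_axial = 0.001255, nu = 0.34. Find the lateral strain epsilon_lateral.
Model: a linearly elastic bar under uniaxial load, so epsilon_lateral = -nu·epsilon_axial.
Substitute:
  epsilon_lateral = -(0.34 × 0.001255)
  epsilon_lateral = -0.0004267
Final answer: epsilon_lateral = -0.0004267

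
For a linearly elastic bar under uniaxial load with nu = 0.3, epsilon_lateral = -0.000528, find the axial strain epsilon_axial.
Model: a linearly elastic bar under uniaxial load, so epsilon_lateral = -nu·epsilon_axial.
Solve for epsilon_axial: epsilon_axial = -epsilon_lateral / nu.
Substitute:
  epsilon_axial = -(-0.000528) / 0.3
  epsilon_axial = 0.00176
Final answer: epsilon_axial = 0.00176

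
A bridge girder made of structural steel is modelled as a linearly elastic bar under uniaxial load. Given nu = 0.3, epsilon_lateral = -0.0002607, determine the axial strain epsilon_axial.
Model: a linearly elastic bar under uniaxial load, so epsilon_lateral = -nu·epsilon_axial.
Solve for epsilon_axial: epsilon_axial = -epsilon_lateral / nu.
Substitute:
  epsilon_axial = -(-0.0002607) / 0.3
  epsilon_axial = 0.000869
Final answer: epsilon_axial = 0.000869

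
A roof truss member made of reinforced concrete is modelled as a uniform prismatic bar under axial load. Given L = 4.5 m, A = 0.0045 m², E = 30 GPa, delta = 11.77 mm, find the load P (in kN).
Model: a uniform prismatic bar under axial load, so delta = (P·L) / (A·E).
Solve for P: P = (delta·A·E) / L.
Convert to SI units:
  E = 30 GPa = 3 × 10¹⁰ Pa
  delta = 11.77 mm = 0.01177 m
Substitute:
  P = (0.01177 × 0.0045 × (3 × 10¹⁰)) / 4.5
  P = 353100 N
Convert: P = 353100 N = 353.1 kN
Final answer: P = 353.1 kN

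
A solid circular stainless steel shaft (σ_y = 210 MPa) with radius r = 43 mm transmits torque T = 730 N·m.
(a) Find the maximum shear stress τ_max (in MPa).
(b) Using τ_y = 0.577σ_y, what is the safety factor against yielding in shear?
(a) For a solid circular shaft, τ_max = T·r/J with J = π·r^4/2, i.e. τ_max = 2·T / (π·r^3). Convert r = 43 mm = 0.043 m.
  τ_max = (2 × 730) / (π × 0.043^3) = 5.845 × 10⁶ Pa = 5.845 MPa
(b) τ_y = 0.577 × 210 = 121.17 MPa
  SF = τ_y/τ_max = 121.17 / 5.845 = 20.73
Final answer: (a) τ_max = 5.845 MPa, (b) SF = 20.73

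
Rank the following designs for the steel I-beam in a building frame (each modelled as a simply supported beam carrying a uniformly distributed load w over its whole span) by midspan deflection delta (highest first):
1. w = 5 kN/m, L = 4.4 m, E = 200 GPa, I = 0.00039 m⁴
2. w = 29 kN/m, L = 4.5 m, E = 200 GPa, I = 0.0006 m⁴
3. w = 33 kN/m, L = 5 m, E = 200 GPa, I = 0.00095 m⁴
Model: a simply supported beam carrying a uniformly distributed load w over its whole span, so delta = (5·w·L^4) / (384·E·I) (SI units).
  Case 1: delta = (5 × 5000 × 4.4^4) / (384 × (2 × 10¹¹) × 0.00039) = 0.0003128 m = 0.3128 mm
  Case 2: delta = (5 × 29000 × 4.5^4) / (384 × (2 × 10¹¹) × 0.0006) = 0.00129 m = 1.29 mm
  Case 3: delta = (5 × 33000 × 5^4) / (384 × (2 × 10¹¹) × 0.00095) = 0.001413 m = 1.413 mm
Ordering: 1.413 mm (case 3) > 1.29 mm (case 2) > 0.3128 mm (case 1)
Final answer: 3, 2, 1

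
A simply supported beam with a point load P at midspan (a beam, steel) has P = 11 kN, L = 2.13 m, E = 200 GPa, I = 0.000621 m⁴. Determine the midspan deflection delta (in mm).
Model: a simply supported beam with a point load P at midspan, so delta = (P·L^3) / (48·E·I).
Convert to SI units:
  P = 11 kN = 11000 N
  E = 200 GPa = 2 × 10¹¹ Pa
Substitute:
  delta = (11000 × 2.13^3) / (48 × (2 × 10¹¹) × 0.000621)
  delta = 1.783 × 10⁻⁵ m
Convert: delta = 1.783 × 10⁻⁵ m = 0.01783 mm
Final answer: delta = 0.01783 mm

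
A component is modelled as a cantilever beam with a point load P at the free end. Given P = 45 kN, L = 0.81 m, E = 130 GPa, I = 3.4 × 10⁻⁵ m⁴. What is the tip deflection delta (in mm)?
Model: a cantilever beam with a point load P at the free end, so delta = (P·L^3) / (3·E·I).
Convert to SI units:
  P = 45 kN = 45000 N
  E = 130 GPa = 1.3 × 10¹¹ Pa
Substitute:
  delta = (45000 × 0.81^3) / (3 × (1.3 × 10¹¹) × (3.4 × 10⁻⁵))
  delta = 0.001804 m
Convert: delta = 0.001804 m = 1.804 mm
Final answer: delta = 1.804 mm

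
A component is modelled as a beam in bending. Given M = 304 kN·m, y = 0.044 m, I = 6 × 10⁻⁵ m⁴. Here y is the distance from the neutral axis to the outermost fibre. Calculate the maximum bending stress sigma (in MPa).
Model: a beam in bending, so sigma = (M·y) / I.
Convert to SI units:
  M = 304 kN·m = 304000 N·m
Substitute:
  sigma = (304000 × 0.044) / (6 × 10⁻⁵)
  sigma = 2.229 × 10⁸ Pa
Convert: sigma = 2.229 × 10⁸ Pa = 222.9 MPa
Final answer: sigma = 222.9 MPa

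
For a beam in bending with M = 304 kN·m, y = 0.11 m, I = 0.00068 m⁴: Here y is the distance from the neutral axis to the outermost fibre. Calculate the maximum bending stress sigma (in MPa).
Model: a beam in bending, so sigma = (M·y) / I.
Convert to SI units:
  M = 304 kN·m = 304000 N·m
Substitute:
  sigma = (304000 × 0.11) / 0.00068
  sigma = 4.918 × 10⁷ Pa
Convert: sigma = 4.918 × 10⁷ Pa = 49.18 MPa
Final answer: sigma = 49.18 MPa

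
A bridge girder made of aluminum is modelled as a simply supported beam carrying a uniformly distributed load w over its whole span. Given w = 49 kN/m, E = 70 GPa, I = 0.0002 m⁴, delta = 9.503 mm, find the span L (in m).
Model: a simply supported beam carrying a uniformly distributed load w over its whole span, so delta = (5·w·L^4) / (384·E·I).
Solve for L: L = ((384·delta·E·I) / (5·w))^(1/4).
Convert to SI units:
  w = 49 kN/m = 49000 N/m
  E = 70 GPa = 7 × 10¹⁰ Pa
  delta = 9.503 mm = 0.009503 m
Substitute:
  L = ((384 × 0.009503 × (7 × 10¹⁰) × 0.0002) / (5 × 49000))^(1/4)
  L = 3.8 m
Final answer: L = 3.8 m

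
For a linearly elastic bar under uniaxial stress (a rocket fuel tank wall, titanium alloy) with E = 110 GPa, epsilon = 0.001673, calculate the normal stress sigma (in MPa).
Model: a linearly elastic bar under uniaxial stress, so epsilon = sigma / E.
Solve for sigma: sigma = epsilon·E.
Convert to SI units:
  E = 110 GPa = 1.1 × 10¹¹ Pa
Substitute:
  sigma = 0.001673 × (1.1 × 10¹¹)
  sigma = 1.84 × 10⁸ Pa
Convert: sigma = 1.84 × 10⁸ Pa = 184 MPa
Final answer: sigma = 184 MPa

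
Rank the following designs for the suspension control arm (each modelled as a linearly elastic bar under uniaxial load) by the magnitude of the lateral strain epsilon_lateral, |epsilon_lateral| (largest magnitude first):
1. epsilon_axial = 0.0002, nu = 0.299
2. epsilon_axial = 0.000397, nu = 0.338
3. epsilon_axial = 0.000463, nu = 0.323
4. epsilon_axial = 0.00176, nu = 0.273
Model: a linearly elastic bar under uniaxial load, so epsilon_lateral = -nu·epsilon_axial (SI units).
  Case 1: epsilon_lateral = -(0.299 × 0.0002) = -5.98 × 10⁻⁵
  Case 2: epsilon_lateral = -(0.338 × 0.000397) = -0.0001342
  Case 3: epsilon_lateral = -(0.323 × 0.000463) = -0.0001495
  Case 4: epsilon_lateral = -(0.273 × 0.00176) = -0.0004805
Ordering by |epsilon_lateral|: 0.0004805 (case 4) > 0.0001495 (case 3) > 0.0001342 (case 2) > 5.98 × 10⁻⁵ (case 1)
Final answer: 4, 3, 2, 1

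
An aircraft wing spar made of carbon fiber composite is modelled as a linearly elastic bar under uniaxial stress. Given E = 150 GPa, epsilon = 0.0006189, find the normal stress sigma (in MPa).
Model: a linearly elastic bar under uniaxial stress, so epsilon = sigma / E.
Solve for sigma: sigma = epsilon·E.
Convert to SI units:
  E = 150 GPa = 1.5 × 10¹¹ Pa
Substitute:
  sigma = 0.0006189 × (1.5 × 10¹¹)
  sigma = 9.284 × 10⁷ Pa
Convert: sigma = 9.284 × 10⁷ Pa = 92.84 MPa
Final answer: sigma = 92.84 MPa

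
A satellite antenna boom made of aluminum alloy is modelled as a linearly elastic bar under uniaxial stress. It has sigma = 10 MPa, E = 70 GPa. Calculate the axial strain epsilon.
Model: a linearly elastic bar under uniaxial stress, so epsilon = sigma / E.
Convert to SI units:
  sigma = 10 MPa = 1 × 10⁷ Pa
  E = 70 GPa = 7 × 10¹⁰ Pa
Substitute:
  epsilon = (1 × 10⁷) / (7 × 10¹⁰)
  epsilon = 0.0001429
Final answer: epsilon = 0.0001429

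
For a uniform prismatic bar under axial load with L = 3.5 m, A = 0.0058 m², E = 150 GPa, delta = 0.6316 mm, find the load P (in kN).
Model: a uniform prismatic bar under axial load, so delta = (P·L) / (A·E).
Solve for P: P = (delta·A·E) / L.
Convert to SI units:
  E = 150 GPa = 1.5 × 10¹¹ Pa
  delta = 0.6316 mm = 0.0006316 m
Substitute:
  P = (0.0006316 × 0.0058 × (1.5 × 10¹¹)) / 3.5
  P = 157000 N
Convert: P = 157000 N = 157 kN
Final answer: P = 157 kN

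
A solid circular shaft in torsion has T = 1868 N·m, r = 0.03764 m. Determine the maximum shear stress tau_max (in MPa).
Model: a solid circular shaft in torsion, so tau_max = (2·T) / (π·r^3).
Substitute:
  tau_max = (2 × 1868) / (π × 0.03764^3)
  tau_max = 2.23 × 10⁷ Pa
Convert: tau_max = 2.23 × 10⁷ Pa = 22.3 MPa
Final answer: tau_max = 22.3 MPa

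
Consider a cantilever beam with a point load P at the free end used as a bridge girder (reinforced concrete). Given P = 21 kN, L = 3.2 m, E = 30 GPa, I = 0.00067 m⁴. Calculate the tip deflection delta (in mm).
Model: a cantilever beam with a point load P at the free end, so delta = (P·L^3) / (3·E·I).
Convert to SI units:
  P = 21 kN = 21000 N
  E = 30 GPa = 3 × 10¹⁰ Pa
Substitute:
  delta = (21000 × 3.2^3) / (3 × (3 × 10¹⁰) × 0.00067)
  delta = 0.01141 m
Convert: delta = 0.01141 m = 11.41 mm
Final answer: delta = 11.41 mm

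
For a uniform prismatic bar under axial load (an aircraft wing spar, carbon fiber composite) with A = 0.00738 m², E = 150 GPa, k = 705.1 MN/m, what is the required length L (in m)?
Model: a uniform prismatic bar under axial load, so k = (A·E) / L.
Solve for L: L = (A·E) / k.
Convert to SI units:
  E = 150 GPa = 1.5 × 10¹¹ Pa
  k = 705.1 MN/m = 7.051 × 10⁸ N/m
Substitute:
  L = (0.00738 × (1.5 × 10¹¹)) / (7.051 × 10⁸)
  L = 1.57 m
Final answer: L = 1.57 m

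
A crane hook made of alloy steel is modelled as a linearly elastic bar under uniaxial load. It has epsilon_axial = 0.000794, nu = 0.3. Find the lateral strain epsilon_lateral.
Model: a linearly elastic bar under uniaxial load, so epsilon_lateral = -nu·epsilon_axial.
Substitute:
  epsilon_lateral = -(0.3 × 0.000794)
  epsilon_lateral = -0.0002382
Final answer: epsilon_lateral = -0.0002382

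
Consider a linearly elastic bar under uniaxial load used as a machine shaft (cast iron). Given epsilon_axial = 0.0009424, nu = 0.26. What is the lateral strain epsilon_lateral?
Model: a linearly elastic bar under uniaxial load, so epsilon_lateral = -nu·epsilon_axial.
Substitute:
  epsilon_lateral = -(0.26 × 0.0009424)
  epsilon_lateral = -0.000245
Final answer: epsilon_lateral = -0.000245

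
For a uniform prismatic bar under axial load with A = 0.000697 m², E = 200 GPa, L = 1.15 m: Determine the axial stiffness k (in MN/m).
Model: a uniform prismatic bar under axial load, so k = (A·E) / L.
Convert to SI units:
  E = 200 GPa = 2 × 10¹¹ Pa
Substitute:
  k = (0.000697 × (2 × 10¹¹)) / 1.15
  k = 1.212 × 10⁸ N/m
Convert: k = 1.212 × 10⁸ N/m = 121.2 MN/m
Final answer: k = 121.2 MN/m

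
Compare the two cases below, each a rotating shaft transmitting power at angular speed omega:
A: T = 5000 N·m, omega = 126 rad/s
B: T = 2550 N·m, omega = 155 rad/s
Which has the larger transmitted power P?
Model: a rotating shaft transmitting power at angular speed omega, so P = T·omega (SI units).
  A: P = 5000 × 126 = 630000 W = 630 kW
  B: P = 2550 × 155 = 395200 W = 395.2 kW
630 kW > 395.2 kW, so A is larger.
Final answer: A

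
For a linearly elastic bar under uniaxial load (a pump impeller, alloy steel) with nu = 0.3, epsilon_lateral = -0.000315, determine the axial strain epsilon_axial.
Model: a linearly elastic bar under uniaxial load, so epsilon_lateral = -nu·epsilon_axial.
Solve for epsilon_axial: epsilon_axial = -epsilon_lateral / nu.
Substitute:
  epsilon_axial = -(-0.000315) / 0.3
  epsilon_axial = 0.00105
Final answer: epsilon_axial = 0.00105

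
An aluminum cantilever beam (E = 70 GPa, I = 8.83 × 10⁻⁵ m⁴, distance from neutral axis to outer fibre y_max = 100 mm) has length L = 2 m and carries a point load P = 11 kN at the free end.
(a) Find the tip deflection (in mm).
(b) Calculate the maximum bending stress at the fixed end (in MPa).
(a) Tip deflection of a cantilever with an end point load: δ = P·L^3 / (3·E·I). Convert P = 11 kN = 11000 N, E = 70 GPa = 7 × 10¹⁰ Pa.
  δ = (11000 × 2^3) / (3 × (7 × 10¹⁰) × (8.83 × 10⁻⁵)) = 0.004746 m = 4.746 mm
(b) Maximum bending moment at the fixed end: M = P·L = 11000 × 2 = 22000 N·m. Convert y_max = 100 mm = 0.1 m.
  σ = M·y_max / I = (22000 × 0.1) / (8.83 × 10⁻⁵) = 2.492 × 10⁷ Pa = 24.92 MPa
Final answer: (a) δ = 4.746 mm, (b) σ = 24.92 MPa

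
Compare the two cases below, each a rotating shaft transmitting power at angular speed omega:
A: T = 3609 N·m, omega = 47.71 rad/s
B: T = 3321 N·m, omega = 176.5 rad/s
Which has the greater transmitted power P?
Model: a rotating shaft transmitting power at angular speed omega, so P = T·omega (SI units).
  A: P = 3609 × 47.71 = 172200 W = 172.2 kW
  B: P = 3321 × 176.5 = 586200 W = 586.2 kW
586.2 kW > 172.2 kW, so B is larger.
Final answer: B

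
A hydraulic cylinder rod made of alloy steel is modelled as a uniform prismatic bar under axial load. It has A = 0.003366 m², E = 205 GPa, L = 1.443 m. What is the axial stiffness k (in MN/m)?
Model: a uniform prismatic bar under axial load, so k = (A·E) / L.
Convert to SI units:
  E = 205 GPa = 2.05 × 10¹¹ Pa
Substitute:
  k = (0.003366 × (2.05 × 10¹¹)) / 1.443
  k = 4.782 × 10⁸ N/m
Convert: k = 4.782 × 10⁸ N/m = 478.2 MN/m
Final answer: k = 478.2 MN/m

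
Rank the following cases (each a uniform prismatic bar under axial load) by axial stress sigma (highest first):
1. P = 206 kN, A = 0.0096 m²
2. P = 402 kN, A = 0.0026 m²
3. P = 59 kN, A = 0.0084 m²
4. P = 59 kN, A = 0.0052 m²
Model: a uniform prismatic bar under axial load, so sigma = P / A (SI units).
  Case 1: sigma = 206000 / 0.0096 = 2.146 × 10⁷ Pa = 21.46 MPa
  Case 2: sigma = 402000 / 0.0026 = 1.546 × 10⁸ Pa = 154.6 MPa
  Case 3: sigma = 59000 / 0.0084 = 7.024 × 10⁶ Pa = 7.024 MPa
  Case 4: sigma = 59000 / 0.0052 = 1.135 × 10⁷ Pa = 11.35 MPa
Ordering: 154.6 MPa (case 2) > 21.46 MPa (case 1) > 11.35 MPa (case 4) > 7.024 MPa (case 3)
Final answer: 2, 1, 4, 3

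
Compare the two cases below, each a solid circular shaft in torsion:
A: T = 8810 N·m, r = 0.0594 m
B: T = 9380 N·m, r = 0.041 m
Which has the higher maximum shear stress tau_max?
Model: a solid circular shaft in torsion, so tau_max = (2·T) / (π·r^3) (SI units).
  A: tau_max = (2 × 8810) / (π × 0.0594^3) = 2.676 × 10⁷ Pa = 26.76 MPa
  B: tau_max = (2 × 9380) / (π × 0.041^3) = 8.664 × 10⁷ Pa = 86.64 MPa
86.64 MPa > 26.76 MPa, so B is larger.
Final answer: B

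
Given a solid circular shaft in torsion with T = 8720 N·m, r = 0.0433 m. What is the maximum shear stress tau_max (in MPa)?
Model: a solid circular shaft in torsion, so tau_max = (2·T) / (π·r^3).
Substitute:
  tau_max = (2 × 8720) / (π × 0.0433^3)
  tau_max = 6.838 × 10⁷ Pa
Convert: tau_max = 6.838 × 10⁷ Pa = 68.38 MPa
Final answer: tau_max = 68.38 MPa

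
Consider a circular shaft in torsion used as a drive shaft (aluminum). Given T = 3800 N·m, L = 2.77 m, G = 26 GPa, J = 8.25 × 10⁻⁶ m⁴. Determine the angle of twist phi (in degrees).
Model: a circular shaft in torsion, so phi = (T·L) / (G·J).
Convert to SI units:
  G = 26 GPa = 2.6 × 10¹⁰ Pa
Substitute:
  phi = (3800 × 2.77) / ((2.6 × 10¹⁰) × (8.25 × 10⁻⁶))
  phi = 0.04907 rad
Convert to degrees: phi = 0.04907 × 180/π = 2.812°
Final answer: phi = 2.812°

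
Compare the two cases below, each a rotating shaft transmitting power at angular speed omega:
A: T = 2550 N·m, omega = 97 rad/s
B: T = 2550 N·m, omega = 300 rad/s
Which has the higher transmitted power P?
Model: a rotating shaft transmitting power at angular speed omega, so P = T·omega (SI units).
  A: P = 2550 × 97 = 247400 W = 247.4 kW
  B: P = 2550 × 300 = 765000 W = 765 kW
765 kW > 247.4 kW, so B is larger.
Final answer: B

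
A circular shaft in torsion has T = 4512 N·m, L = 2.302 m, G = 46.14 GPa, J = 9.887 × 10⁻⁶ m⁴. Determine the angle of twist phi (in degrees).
Model: a circular shaft in torsion, so phi = (T·L) / (G·J).
Convert to SI units:
  G = 46.14 GPa = 4.614 × 10¹⁰ Pa
Substitute:
  phi = (4512 × 2.302) / ((4.614 × 10¹⁰) × (9.887 × 10⁻⁶))
  phi = 0.02277 rad
Convert to degrees: phi = 0.02277 × 180/π = 1.305°
Final answer: phi = 1.305°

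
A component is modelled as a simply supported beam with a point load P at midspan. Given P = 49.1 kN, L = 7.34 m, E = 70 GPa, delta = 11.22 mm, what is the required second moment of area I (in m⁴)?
Model: a simply supported beam with a point load P at midspan, so delta = (P·L^3) / (48·E·I).
Solve for I: I = (P·L^3) / (48·delta·E).
Convert to SI units:
  P = 49.1 kN = 49100 N
  E = 70 GPa = 7 × 10¹⁰ Pa
  delta = 11.22 mm = 0.01122 m
Substitute:
  I = (49100 × 7.34^3) / (48 × 0.01122 × (7 × 10¹⁰))
  I = 0.000515 m⁴
Final answer: I = 0.000515 m⁴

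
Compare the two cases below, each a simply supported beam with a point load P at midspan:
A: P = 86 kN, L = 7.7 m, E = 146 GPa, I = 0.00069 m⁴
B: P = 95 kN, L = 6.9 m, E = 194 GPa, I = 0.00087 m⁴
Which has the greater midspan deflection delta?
Model: a simply supported beam with a point load P at midspan, so delta = (P·L^3) / (48·E·I) (SI units).
  A: delta = (86000 × 7.7^3) / (48 × (1.46 × 10¹¹) × 0.00069) = 0.008119 m = 8.119 mm
  B: delta = (95000 × 6.9^3) / (48 × (1.94 × 10¹¹) × 0.00087) = 0.003852 m = 3.852 mm
8.119 mm > 3.852 mm, so A is larger.
Final answer: A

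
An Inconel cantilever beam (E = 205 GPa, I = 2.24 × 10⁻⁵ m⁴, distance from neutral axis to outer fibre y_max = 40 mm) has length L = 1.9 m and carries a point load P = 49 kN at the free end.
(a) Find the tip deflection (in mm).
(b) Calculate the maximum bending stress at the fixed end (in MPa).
(a) Tip deflection of a cantilever with an end point load: δ = P·L^3 / (3·E·I). Convert P = 49 kN = 49000 N, E = 205 GPa = 2.05 × 10¹¹ Pa.
  δ = (49000 × 1.9^3) / (3 × (2.05 × 10¹¹) × (2.24 × 10⁻⁵)) = 0.0244 m = 24.4 mm
(b) Maximum bending moment at the fixed end: M = P·L = 49000 × 1.9 = 93100 N·m. Convert y_max = 40 mm = 0.04 m.
  σ = M·y_max / I = (93100 × 0.04) / (2.24 × 10⁻⁵) = 1.662 × 10⁸ Pa = 166.2 MPa
Final answer: (a) δ = 24.4 mm, (b) σ = 166.2 MPa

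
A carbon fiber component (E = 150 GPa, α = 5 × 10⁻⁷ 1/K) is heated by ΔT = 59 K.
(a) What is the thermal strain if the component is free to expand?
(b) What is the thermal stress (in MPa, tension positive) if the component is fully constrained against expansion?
(a) Free thermal strain ε_th = α·ΔT = (5 × 10⁻⁷) × 59 = 2.95 × 10⁻⁵
(b) Fully constrained, the expansion is suppressed, so σ = -E·α·ΔT. Convert E = 150 GPa = 1.5 × 10¹¹ Pa.
  σ = -(1.5 × 10¹¹) × (5 × 10⁻⁷) × 59 = -4.425 × 10⁶ Pa = -4.425 MPa (compressive)
Final answer: (a) ε_th = 2.95 × 10⁻⁵, (b) σ = -4.425 MPa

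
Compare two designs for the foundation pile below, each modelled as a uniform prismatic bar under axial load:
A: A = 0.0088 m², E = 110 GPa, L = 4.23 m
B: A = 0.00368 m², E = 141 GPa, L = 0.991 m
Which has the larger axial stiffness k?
Model: a uniform prismatic bar under axial load, so k = (A·E) / L (SI units).
  A: k = (0.0088 × (1.1 × 10¹¹)) / 4.23 = 2.288 × 10⁸ N/m = 228.8 MN/m
  B: k = (0.00368 × (1.41 × 10¹¹)) / 0.991 = 5.236 × 10⁸ N/m = 523.6 MN/m
523.6 MN/m > 228.8 MN/m, so B is larger.
Final answer: B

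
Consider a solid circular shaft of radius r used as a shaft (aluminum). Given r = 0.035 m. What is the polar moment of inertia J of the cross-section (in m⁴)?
Model: a solid circular shaft of radius r, so J = (π·r^4) / 2.
Substitute:
  J = (π × 0.035^4) / 2
  J = 2.357 × 10⁻⁶ m⁴
Final answer: J = 2.357 × 10⁻⁶ m⁴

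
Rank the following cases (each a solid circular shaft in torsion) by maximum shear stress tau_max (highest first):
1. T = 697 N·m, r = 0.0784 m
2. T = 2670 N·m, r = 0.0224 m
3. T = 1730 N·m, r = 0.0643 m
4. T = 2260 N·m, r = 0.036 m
Model: a solid circular shaft in torsion, so tau_max = (2·T) / (π·r^3) (SI units).
  Case 1: tau_max = (2 × 697) / (π × 0.0784^3) = 920800 Pa = 0.9208 MPa
  Case 2: tau_max = (2 × 2670) / (π × 0.0224^3) = 1.512 × 10⁸ Pa = 151.2 MPa
  Case 3: tau_max = (2 × 1730) / (π × 0.0643^3) = 4.143 × 10⁶ Pa = 4.143 MPa
  Case 4: tau_max = (2 × 2260) / (π × 0.036^3) = 3.084 × 10⁷ Pa = 30.84 MPa
Ordering: 151.2 MPa (case 2) > 30.84 MPa (case 4) > 4.143 MPa (case 3) > 0.9208 MPa (case 1)
Final answer: 2, 4, 3, 1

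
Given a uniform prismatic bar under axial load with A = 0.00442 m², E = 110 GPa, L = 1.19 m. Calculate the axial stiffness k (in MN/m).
Model: a uniform prismatic bar under axial load, so k = (A·E) / L.
Convert to SI units:
  E = 110 GPa = 1.1 × 10¹¹ Pa
Substitute:
  k = (0.00442 × (1.1 × 10¹¹)) / 1.19
  k = 4.086 × 10⁸ N/m
Convert: k = 4.086 × 10⁸ N/m = 408.6 MN/m
Final answer: k = 408.6 MN/m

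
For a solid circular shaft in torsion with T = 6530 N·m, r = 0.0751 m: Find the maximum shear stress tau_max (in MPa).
Model: a solid circular shaft in torsion, so tau_max = (2·T) / (π·r^3).
Substitute:
  tau_max = (2 × 6530) / (π × 0.0751^3)
  tau_max = 9.815 × 10⁶ Pa
Convert: tau_max = 9.815 × 10⁶ Pa = 9.815 MPa
Final answer: tau_max = 9.815 MPa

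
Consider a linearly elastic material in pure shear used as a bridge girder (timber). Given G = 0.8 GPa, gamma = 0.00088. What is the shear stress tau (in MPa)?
Model: a linearly elastic material in pure shear, so tau = G·gamma.
Convert to SI units:
  G = 0.8 GPa = 8 × 10⁸ Pa
Substitute:
  tau = (8 × 10⁸) × 0.00088
  tau = 704000 Pa
Convert: tau = 704000 Pa = 0.704 MPa
Final answer: tau = 0.704 MPa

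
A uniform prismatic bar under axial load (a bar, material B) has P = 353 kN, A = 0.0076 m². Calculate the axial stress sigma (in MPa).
Model: a uniform prismatic bar under axial load, so sigma = P / A.
Convert to SI units:
  P = 353 kN = 353000 N
Substitute:
  sigma = 353000 / 0.0076
  sigma = 4.645 × 10⁷ Pa
Convert: sigma = 4.645 × 10⁷ Pa = 46.45 MPa
Final answer: sigma = 46.45 MPa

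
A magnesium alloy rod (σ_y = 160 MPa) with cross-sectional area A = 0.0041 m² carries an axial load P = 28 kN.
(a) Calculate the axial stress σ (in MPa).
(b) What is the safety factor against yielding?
(a) Axial stress σ = P/A. Convert P = 28 kN = 28000 N.
  σ = 28000 / 0.0041 = 6.829 × 10⁶ Pa = 6.829 MPa
(b) Safety factor SF = σ_y/σ = 160 / 6.829 = 23.43
Final answer: (a) σ = 6.829 MPa, (b) SF = 23.43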